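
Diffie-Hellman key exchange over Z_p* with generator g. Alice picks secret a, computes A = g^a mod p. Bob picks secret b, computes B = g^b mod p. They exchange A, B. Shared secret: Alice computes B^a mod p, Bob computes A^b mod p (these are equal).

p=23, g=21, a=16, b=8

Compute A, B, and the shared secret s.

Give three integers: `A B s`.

A = 21^16 mod 23  (bits of 16 = 10000)
  bit 0 = 1: r = r^2 * 21 mod 23 = 1^2 * 21 = 1*21 = 21
  bit 1 = 0: r = r^2 mod 23 = 21^2 = 4
  bit 2 = 0: r = r^2 mod 23 = 4^2 = 16
  bit 3 = 0: r = r^2 mod 23 = 16^2 = 3
  bit 4 = 0: r = r^2 mod 23 = 3^2 = 9
  -> A = 9
B = 21^8 mod 23  (bits of 8 = 1000)
  bit 0 = 1: r = r^2 * 21 mod 23 = 1^2 * 21 = 1*21 = 21
  bit 1 = 0: r = r^2 mod 23 = 21^2 = 4
  bit 2 = 0: r = r^2 mod 23 = 4^2 = 16
  bit 3 = 0: r = r^2 mod 23 = 16^2 = 3
  -> B = 3
s = B^a = 3^16 mod 23  (bits of 16 = 10000)
  bit 0 = 1: r = r^2 * 3 mod 23 = 1^2 * 3 = 1*3 = 3
  bit 1 = 0: r = r^2 mod 23 = 3^2 = 9
  bit 2 = 0: r = r^2 mod 23 = 9^2 = 12
  bit 3 = 0: r = r^2 mod 23 = 12^2 = 6
  bit 4 = 0: r = r^2 mod 23 = 6^2 = 13
  -> s = B^a = 13

Answer: 9 3 13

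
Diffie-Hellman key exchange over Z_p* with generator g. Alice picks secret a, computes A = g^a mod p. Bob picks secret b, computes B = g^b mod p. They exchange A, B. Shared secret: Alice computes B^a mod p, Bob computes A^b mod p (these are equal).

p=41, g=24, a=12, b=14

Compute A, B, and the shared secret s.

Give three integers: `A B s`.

A = 24^12 mod 41  (bits of 12 = 1100)
  bit 0 = 1: r = r^2 * 24 mod 41 = 1^2 * 24 = 1*24 = 24
  bit 1 = 1: r = r^2 * 24 mod 41 = 24^2 * 24 = 2*24 = 7
  bit 2 = 0: r = r^2 mod 41 = 7^2 = 8
  bit 3 = 0: r = r^2 mod 41 = 8^2 = 23
  -> A = 23
B = 24^14 mod 41  (bits of 14 = 1110)
  bit 0 = 1: r = r^2 * 24 mod 41 = 1^2 * 24 = 1*24 = 24
  bit 1 = 1: r = r^2 * 24 mod 41 = 24^2 * 24 = 2*24 = 7
  bit 2 = 1: r = r^2 * 24 mod 41 = 7^2 * 24 = 8*24 = 28
  bit 3 = 0: r = r^2 mod 41 = 28^2 = 5
  -> B = 5
s = B^a = 5^12 mod 41  (bits of 12 = 1100)
  bit 0 = 1: r = r^2 * 5 mod 41 = 1^2 * 5 = 1*5 = 5
  bit 1 = 1: r = r^2 * 5 mod 41 = 5^2 * 5 = 25*5 = 2
  bit 2 = 0: r = r^2 mod 41 = 2^2 = 4
  bit 3 = 0: r = r^2 mod 41 = 4^2 = 16
  -> s = B^a = 16

Answer: 23 5 16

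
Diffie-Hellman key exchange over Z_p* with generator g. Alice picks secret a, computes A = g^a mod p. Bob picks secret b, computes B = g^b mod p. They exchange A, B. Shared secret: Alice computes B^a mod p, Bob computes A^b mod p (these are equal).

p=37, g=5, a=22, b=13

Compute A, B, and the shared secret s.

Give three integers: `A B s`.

A = 5^22 mod 37  (bits of 22 = 10110)
  bit 0 = 1: r = r^2 * 5 mod 37 = 1^2 * 5 = 1*5 = 5
  bit 1 = 0: r = r^2 mod 37 = 5^2 = 25
  bit 2 = 1: r = r^2 * 5 mod 37 = 25^2 * 5 = 33*5 = 17
  bit 3 = 1: r = r^2 * 5 mod 37 = 17^2 * 5 = 30*5 = 2
  bit 4 = 0: r = r^2 mod 37 = 2^2 = 4
  -> A = 4
B = 5^13 mod 37  (bits of 13 = 1101)
  bit 0 = 1: r = r^2 * 5 mod 37 = 1^2 * 5 = 1*5 = 5
  bit 1 = 1: r = r^2 * 5 mod 37 = 5^2 * 5 = 25*5 = 14
  bit 2 = 0: r = r^2 mod 37 = 14^2 = 11
  bit 3 = 1: r = r^2 * 5 mod 37 = 11^2 * 5 = 10*5 = 13
  -> B = 13
s = B^a = 13^22 mod 37  (bits of 22 = 10110)
  bit 0 = 1: r = r^2 * 13 mod 37 = 1^2 * 13 = 1*13 = 13
  bit 1 = 0: r = r^2 mod 37 = 13^2 = 21
  bit 2 = 1: r = r^2 * 13 mod 37 = 21^2 * 13 = 34*13 = 35
  bit 3 = 1: r = r^2 * 13 mod 37 = 35^2 * 13 = 4*13 = 15
  bit 4 = 0: r = r^2 mod 37 = 15^2 = 3
  -> s = B^a = 3

Answer: 4 13 3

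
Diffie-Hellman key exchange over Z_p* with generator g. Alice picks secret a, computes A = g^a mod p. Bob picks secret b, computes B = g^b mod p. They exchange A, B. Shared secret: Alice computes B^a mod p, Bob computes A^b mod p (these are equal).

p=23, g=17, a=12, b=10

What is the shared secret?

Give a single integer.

Answer: 4

Derivation:
A = 17^12 mod 23  (bits of 12 = 1100)
  bit 0 = 1: r = r^2 * 17 mod 23 = 1^2 * 17 = 1*17 = 17
  bit 1 = 1: r = r^2 * 17 mod 23 = 17^2 * 17 = 13*17 = 14
  bit 2 = 0: r = r^2 mod 23 = 14^2 = 12
  bit 3 = 0: r = r^2 mod 23 = 12^2 = 6
  -> A = 6
B = 17^10 mod 23  (bits of 10 = 1010)
  bit 0 = 1: r = r^2 * 17 mod 23 = 1^2 * 17 = 1*17 = 17
  bit 1 = 0: r = r^2 mod 23 = 17^2 = 13
  bit 2 = 1: r = r^2 * 17 mod 23 = 13^2 * 17 = 8*17 = 21
  bit 3 = 0: r = r^2 mod 23 = 21^2 = 4
  -> B = 4
s = B^a = 4^12 mod 23  (bits of 12 = 1100)
  bit 0 = 1: r = r^2 * 4 mod 23 = 1^2 * 4 = 1*4 = 4
  bit 1 = 1: r = r^2 * 4 mod 23 = 4^2 * 4 = 16*4 = 18
  bit 2 = 0: r = r^2 mod 23 = 18^2 = 2
  bit 3 = 0: r = r^2 mod 23 = 2^2 = 4
  -> s = B^a = 4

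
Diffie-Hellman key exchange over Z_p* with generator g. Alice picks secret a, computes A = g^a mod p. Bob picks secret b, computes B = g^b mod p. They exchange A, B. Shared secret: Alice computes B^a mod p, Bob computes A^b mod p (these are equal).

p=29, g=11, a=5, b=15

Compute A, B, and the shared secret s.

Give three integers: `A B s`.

Answer: 14 18 15

Derivation:
A = 11^5 mod 29  (bits of 5 = 101)
  bit 0 = 1: r = r^2 * 11 mod 29 = 1^2 * 11 = 1*11 = 11
  bit 1 = 0: r = r^2 mod 29 = 11^2 = 5
  bit 2 = 1: r = r^2 * 11 mod 29 = 5^2 * 11 = 25*11 = 14
  -> A = 14
B = 11^15 mod 29  (bits of 15 = 1111)
  bit 0 = 1: r = r^2 * 11 mod 29 = 1^2 * 11 = 1*11 = 11
  bit 1 = 1: r = r^2 * 11 mod 29 = 11^2 * 11 = 5*11 = 26
  bit 2 = 1: r = r^2 * 11 mod 29 = 26^2 * 11 = 9*11 = 12
  bit 3 = 1: r = r^2 * 11 mod 29 = 12^2 * 11 = 28*11 = 18
  -> B = 18
s = B^a = 18^5 mod 29  (bits of 5 = 101)
  bit 0 = 1: r = r^2 * 18 mod 29 = 1^2 * 18 = 1*18 = 18
  bit 1 = 0: r = r^2 mod 29 = 18^2 = 5
  bit 2 = 1: r = r^2 * 18 mod 29 = 5^2 * 18 = 25*18 = 15
  -> s = B^a = 15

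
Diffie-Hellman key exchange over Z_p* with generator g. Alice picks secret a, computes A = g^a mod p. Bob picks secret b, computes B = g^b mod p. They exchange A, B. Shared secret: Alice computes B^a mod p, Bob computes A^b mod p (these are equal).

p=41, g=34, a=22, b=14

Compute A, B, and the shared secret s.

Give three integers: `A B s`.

Answer: 33 2 4

Derivation:
A = 34^22 mod 41  (bits of 22 = 10110)
  bit 0 = 1: r = r^2 * 34 mod 41 = 1^2 * 34 = 1*34 = 34
  bit 1 = 0: r = r^2 mod 41 = 34^2 = 8
  bit 2 = 1: r = r^2 * 34 mod 41 = 8^2 * 34 = 23*34 = 3
  bit 3 = 1: r = r^2 * 34 mod 41 = 3^2 * 34 = 9*34 = 19
  bit 4 = 0: r = r^2 mod 41 = 19^2 = 33
  -> A = 33
B = 34^14 mod 41  (bits of 14 = 1110)
  bit 0 = 1: r = r^2 * 34 mod 41 = 1^2 * 34 = 1*34 = 34
  bit 1 = 1: r = r^2 * 34 mod 41 = 34^2 * 34 = 8*34 = 26
  bit 2 = 1: r = r^2 * 34 mod 41 = 26^2 * 34 = 20*34 = 24
  bit 3 = 0: r = r^2 mod 41 = 24^2 = 2
  -> B = 2
s = B^a = 2^22 mod 41  (bits of 22 = 10110)
  bit 0 = 1: r = r^2 * 2 mod 41 = 1^2 * 2 = 1*2 = 2
  bit 1 = 0: r = r^2 mod 41 = 2^2 = 4
  bit 2 = 1: r = r^2 * 2 mod 41 = 4^2 * 2 = 16*2 = 32
  bit 3 = 1: r = r^2 * 2 mod 41 = 32^2 * 2 = 40*2 = 39
  bit 4 = 0: r = r^2 mod 41 = 39^2 = 4
  -> s = B^a = 4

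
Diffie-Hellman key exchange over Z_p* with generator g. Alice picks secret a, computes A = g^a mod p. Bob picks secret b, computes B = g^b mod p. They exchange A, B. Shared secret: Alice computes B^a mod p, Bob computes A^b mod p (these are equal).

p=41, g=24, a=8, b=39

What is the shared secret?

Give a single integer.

A = 24^8 mod 41  (bits of 8 = 1000)
  bit 0 = 1: r = r^2 * 24 mod 41 = 1^2 * 24 = 1*24 = 24
  bit 1 = 0: r = r^2 mod 41 = 24^2 = 2
  bit 2 = 0: r = r^2 mod 41 = 2^2 = 4
  bit 3 = 0: r = r^2 mod 41 = 4^2 = 16
  -> A = 16
B = 24^39 mod 41  (bits of 39 = 100111)
  bit 0 = 1: r = r^2 * 24 mod 41 = 1^2 * 24 = 1*24 = 24
  bit 1 = 0: r = r^2 mod 41 = 24^2 = 2
  bit 2 = 0: r = r^2 mod 41 = 2^2 = 4
  bit 3 = 1: r = r^2 * 24 mod 41 = 4^2 * 24 = 16*24 = 15
  bit 4 = 1: r = r^2 * 24 mod 41 = 15^2 * 24 = 20*24 = 29
  bit 5 = 1: r = r^2 * 24 mod 41 = 29^2 * 24 = 21*24 = 12
  -> B = 12
s = B^a = 12^8 mod 41  (bits of 8 = 1000)
  bit 0 = 1: r = r^2 * 12 mod 41 = 1^2 * 12 = 1*12 = 12
  bit 1 = 0: r = r^2 mod 41 = 12^2 = 21
  bit 2 = 0: r = r^2 mod 41 = 21^2 = 31
  bit 3 = 0: r = r^2 mod 41 = 31^2 = 18
  -> s = B^a = 18

Answer: 18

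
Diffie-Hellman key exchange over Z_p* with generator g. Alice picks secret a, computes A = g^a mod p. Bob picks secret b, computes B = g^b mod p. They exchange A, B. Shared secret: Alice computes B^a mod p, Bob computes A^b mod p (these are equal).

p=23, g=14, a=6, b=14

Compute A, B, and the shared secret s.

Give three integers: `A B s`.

A = 14^6 mod 23  (bits of 6 = 110)
  bit 0 = 1: r = r^2 * 14 mod 23 = 1^2 * 14 = 1*14 = 14
  bit 1 = 1: r = r^2 * 14 mod 23 = 14^2 * 14 = 12*14 = 7
  bit 2 = 0: r = r^2 mod 23 = 7^2 = 3
  -> A = 3
B = 14^14 mod 23  (bits of 14 = 1110)
  bit 0 = 1: r = r^2 * 14 mod 23 = 1^2 * 14 = 1*14 = 14
  bit 1 = 1: r = r^2 * 14 mod 23 = 14^2 * 14 = 12*14 = 7
  bit 2 = 1: r = r^2 * 14 mod 23 = 7^2 * 14 = 3*14 = 19
  bit 3 = 0: r = r^2 mod 23 = 19^2 = 16
  -> B = 16
s = B^a = 16^6 mod 23  (bits of 6 = 110)
  bit 0 = 1: r = r^2 * 16 mod 23 = 1^2 * 16 = 1*16 = 16
  bit 1 = 1: r = r^2 * 16 mod 23 = 16^2 * 16 = 3*16 = 2
  bit 2 = 0: r = r^2 mod 23 = 2^2 = 4
  -> s = B^a = 4

Answer: 3 16 4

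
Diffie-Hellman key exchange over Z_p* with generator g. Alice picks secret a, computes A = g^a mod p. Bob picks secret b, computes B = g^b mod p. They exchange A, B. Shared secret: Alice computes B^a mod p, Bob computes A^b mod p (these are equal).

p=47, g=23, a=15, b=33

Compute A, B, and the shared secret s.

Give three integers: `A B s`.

Answer: 26 33 20

Derivation:
A = 23^15 mod 47  (bits of 15 = 1111)
  bit 0 = 1: r = r^2 * 23 mod 47 = 1^2 * 23 = 1*23 = 23
  bit 1 = 1: r = r^2 * 23 mod 47 = 23^2 * 23 = 12*23 = 41
  bit 2 = 1: r = r^2 * 23 mod 47 = 41^2 * 23 = 36*23 = 29
  bit 3 = 1: r = r^2 * 23 mod 47 = 29^2 * 23 = 42*23 = 26
  -> A = 26
B = 23^33 mod 47  (bits of 33 = 100001)
  bit 0 = 1: r = r^2 * 23 mod 47 = 1^2 * 23 = 1*23 = 23
  bit 1 = 0: r = r^2 mod 47 = 23^2 = 12
  bit 2 = 0: r = r^2 mod 47 = 12^2 = 3
  bit 3 = 0: r = r^2 mod 47 = 3^2 = 9
  bit 4 = 0: r = r^2 mod 47 = 9^2 = 34
  bit 5 = 1: r = r^2 * 23 mod 47 = 34^2 * 23 = 28*23 = 33
  -> B = 33
s = B^a = 33^15 mod 47  (bits of 15 = 1111)
  bit 0 = 1: r = r^2 * 33 mod 47 = 1^2 * 33 = 1*33 = 33
  bit 1 = 1: r = r^2 * 33 mod 47 = 33^2 * 33 = 8*33 = 29
  bit 2 = 1: r = r^2 * 33 mod 47 = 29^2 * 33 = 42*33 = 23
  bit 3 = 1: r = r^2 * 33 mod 47 = 23^2 * 33 = 12*33 = 20
  -> s = B^a = 20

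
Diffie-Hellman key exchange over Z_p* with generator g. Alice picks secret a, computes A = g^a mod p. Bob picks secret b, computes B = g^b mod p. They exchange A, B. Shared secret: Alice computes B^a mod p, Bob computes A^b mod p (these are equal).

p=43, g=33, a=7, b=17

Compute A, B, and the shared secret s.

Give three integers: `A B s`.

Answer: 37 34 7

Derivation:
A = 33^7 mod 43  (bits of 7 = 111)
  bit 0 = 1: r = r^2 * 33 mod 43 = 1^2 * 33 = 1*33 = 33
  bit 1 = 1: r = r^2 * 33 mod 43 = 33^2 * 33 = 14*33 = 32
  bit 2 = 1: r = r^2 * 33 mod 43 = 32^2 * 33 = 35*33 = 37
  -> A = 37
B = 33^17 mod 43  (bits of 17 = 10001)
  bit 0 = 1: r = r^2 * 33 mod 43 = 1^2 * 33 = 1*33 = 33
  bit 1 = 0: r = r^2 mod 43 = 33^2 = 14
  bit 2 = 0: r = r^2 mod 43 = 14^2 = 24
  bit 3 = 0: r = r^2 mod 43 = 24^2 = 17
  bit 4 = 1: r = r^2 * 33 mod 43 = 17^2 * 33 = 31*33 = 34
  -> B = 34
s = B^a = 34^7 mod 43  (bits of 7 = 111)
  bit 0 = 1: r = r^2 * 34 mod 43 = 1^2 * 34 = 1*34 = 34
  bit 1 = 1: r = r^2 * 34 mod 43 = 34^2 * 34 = 38*34 = 2
  bit 2 = 1: r = r^2 * 34 mod 43 = 2^2 * 34 = 4*34 = 7
  -> s = B^a = 7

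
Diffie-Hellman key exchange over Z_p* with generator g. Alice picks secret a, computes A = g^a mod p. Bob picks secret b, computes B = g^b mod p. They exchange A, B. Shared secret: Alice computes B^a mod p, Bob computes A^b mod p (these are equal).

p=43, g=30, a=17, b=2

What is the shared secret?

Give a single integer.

A = 30^17 mod 43  (bits of 17 = 10001)
  bit 0 = 1: r = r^2 * 30 mod 43 = 1^2 * 30 = 1*30 = 30
  bit 1 = 0: r = r^2 mod 43 = 30^2 = 40
  bit 2 = 0: r = r^2 mod 43 = 40^2 = 9
  bit 3 = 0: r = r^2 mod 43 = 9^2 = 38
  bit 4 = 1: r = r^2 * 30 mod 43 = 38^2 * 30 = 25*30 = 19
  -> A = 19
B = 30^2 mod 43  (bits of 2 = 10)
  bit 0 = 1: r = r^2 * 30 mod 43 = 1^2 * 30 = 1*30 = 30
  bit 1 = 0: r = r^2 mod 43 = 30^2 = 40
  -> B = 40
s = B^a = 40^17 mod 43  (bits of 17 = 10001)
  bit 0 = 1: r = r^2 * 40 mod 43 = 1^2 * 40 = 1*40 = 40
  bit 1 = 0: r = r^2 mod 43 = 40^2 = 9
  bit 2 = 0: r = r^2 mod 43 = 9^2 = 38
  bit 3 = 0: r = r^2 mod 43 = 38^2 = 25
  bit 4 = 1: r = r^2 * 40 mod 43 = 25^2 * 40 = 23*40 = 17
  -> s = B^a = 17

Answer: 17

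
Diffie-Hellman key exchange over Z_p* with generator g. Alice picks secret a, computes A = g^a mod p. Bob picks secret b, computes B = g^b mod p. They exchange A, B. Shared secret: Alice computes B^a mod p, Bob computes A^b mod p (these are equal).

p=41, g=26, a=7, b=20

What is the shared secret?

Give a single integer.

Answer: 40

Derivation:
A = 26^7 mod 41  (bits of 7 = 111)
  bit 0 = 1: r = r^2 * 26 mod 41 = 1^2 * 26 = 1*26 = 26
  bit 1 = 1: r = r^2 * 26 mod 41 = 26^2 * 26 = 20*26 = 28
  bit 2 = 1: r = r^2 * 26 mod 41 = 28^2 * 26 = 5*26 = 7
  -> A = 7
B = 26^20 mod 41  (bits of 20 = 10100)
  bit 0 = 1: r = r^2 * 26 mod 41 = 1^2 * 26 = 1*26 = 26
  bit 1 = 0: r = r^2 mod 41 = 26^2 = 20
  bit 2 = 1: r = r^2 * 26 mod 41 = 20^2 * 26 = 31*26 = 27
  bit 3 = 0: r = r^2 mod 41 = 27^2 = 32
  bit 4 = 0: r = r^2 mod 41 = 32^2 = 40
  -> B = 40
s = B^a = 40^7 mod 41  (bits of 7 = 111)
  bit 0 = 1: r = r^2 * 40 mod 41 = 1^2 * 40 = 1*40 = 40
  bit 1 = 1: r = r^2 * 40 mod 41 = 40^2 * 40 = 1*40 = 40
  bit 2 = 1: r = r^2 * 40 mod 41 = 40^2 * 40 = 1*40 = 40
  -> s = B^a = 40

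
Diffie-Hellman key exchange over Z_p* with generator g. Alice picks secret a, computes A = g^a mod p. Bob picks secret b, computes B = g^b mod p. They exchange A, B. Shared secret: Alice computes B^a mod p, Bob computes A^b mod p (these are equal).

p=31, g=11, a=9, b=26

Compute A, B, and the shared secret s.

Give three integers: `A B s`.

Answer: 23 7 8

Derivation:
A = 11^9 mod 31  (bits of 9 = 1001)
  bit 0 = 1: r = r^2 * 11 mod 31 = 1^2 * 11 = 1*11 = 11
  bit 1 = 0: r = r^2 mod 31 = 11^2 = 28
  bit 2 = 0: r = r^2 mod 31 = 28^2 = 9
  bit 3 = 1: r = r^2 * 11 mod 31 = 9^2 * 11 = 19*11 = 23
  -> A = 23
B = 11^26 mod 31  (bits of 26 = 11010)
  bit 0 = 1: r = r^2 * 11 mod 31 = 1^2 * 11 = 1*11 = 11
  bit 1 = 1: r = r^2 * 11 mod 31 = 11^2 * 11 = 28*11 = 29
  bit 2 = 0: r = r^2 mod 31 = 29^2 = 4
  bit 3 = 1: r = r^2 * 11 mod 31 = 4^2 * 11 = 16*11 = 21
  bit 4 = 0: r = r^2 mod 31 = 21^2 = 7
  -> B = 7
s = B^a = 7^9 mod 31  (bits of 9 = 1001)
  bit 0 = 1: r = r^2 * 7 mod 31 = 1^2 * 7 = 1*7 = 7
  bit 1 = 0: r = r^2 mod 31 = 7^2 = 18
  bit 2 = 0: r = r^2 mod 31 = 18^2 = 14
  bit 3 = 1: r = r^2 * 7 mod 31 = 14^2 * 7 = 10*7 = 8
  -> s = B^a = 8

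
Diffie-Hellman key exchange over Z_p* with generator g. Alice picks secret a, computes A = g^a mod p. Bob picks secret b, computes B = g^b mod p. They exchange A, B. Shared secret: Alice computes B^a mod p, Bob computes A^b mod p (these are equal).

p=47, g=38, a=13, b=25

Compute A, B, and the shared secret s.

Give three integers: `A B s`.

A = 38^13 mod 47  (bits of 13 = 1101)
  bit 0 = 1: r = r^2 * 38 mod 47 = 1^2 * 38 = 1*38 = 38
  bit 1 = 1: r = r^2 * 38 mod 47 = 38^2 * 38 = 34*38 = 23
  bit 2 = 0: r = r^2 mod 47 = 23^2 = 12
  bit 3 = 1: r = r^2 * 38 mod 47 = 12^2 * 38 = 3*38 = 20
  -> A = 20
B = 38^25 mod 47  (bits of 25 = 11001)
  bit 0 = 1: r = r^2 * 38 mod 47 = 1^2 * 38 = 1*38 = 38
  bit 1 = 1: r = r^2 * 38 mod 47 = 38^2 * 38 = 34*38 = 23
  bit 2 = 0: r = r^2 mod 47 = 23^2 = 12
  bit 3 = 0: r = r^2 mod 47 = 12^2 = 3
  bit 4 = 1: r = r^2 * 38 mod 47 = 3^2 * 38 = 9*38 = 13
  -> B = 13
s = B^a = 13^13 mod 47  (bits of 13 = 1101)
  bit 0 = 1: r = r^2 * 13 mod 47 = 1^2 * 13 = 1*13 = 13
  bit 1 = 1: r = r^2 * 13 mod 47 = 13^2 * 13 = 28*13 = 35
  bit 2 = 0: r = r^2 mod 47 = 35^2 = 3
  bit 3 = 1: r = r^2 * 13 mod 47 = 3^2 * 13 = 9*13 = 23
  -> s = B^a = 23

Answer: 20 13 23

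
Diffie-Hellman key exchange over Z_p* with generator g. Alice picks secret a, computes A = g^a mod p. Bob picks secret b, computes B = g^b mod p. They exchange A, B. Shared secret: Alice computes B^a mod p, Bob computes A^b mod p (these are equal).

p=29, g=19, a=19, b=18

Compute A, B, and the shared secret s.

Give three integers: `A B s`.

Answer: 8 5 22

Derivation:
A = 19^19 mod 29  (bits of 19 = 10011)
  bit 0 = 1: r = r^2 * 19 mod 29 = 1^2 * 19 = 1*19 = 19
  bit 1 = 0: r = r^2 mod 29 = 19^2 = 13
  bit 2 = 0: r = r^2 mod 29 = 13^2 = 24
  bit 3 = 1: r = r^2 * 19 mod 29 = 24^2 * 19 = 25*19 = 11
  bit 4 = 1: r = r^2 * 19 mod 29 = 11^2 * 19 = 5*19 = 8
  -> A = 8
B = 19^18 mod 29  (bits of 18 = 10010)
  bit 0 = 1: r = r^2 * 19 mod 29 = 1^2 * 19 = 1*19 = 19
  bit 1 = 0: r = r^2 mod 29 = 19^2 = 13
  bit 2 = 0: r = r^2 mod 29 = 13^2 = 24
  bit 3 = 1: r = r^2 * 19 mod 29 = 24^2 * 19 = 25*19 = 11
  bit 4 = 0: r = r^2 mod 29 = 11^2 = 5
  -> B = 5
s = B^a = 5^19 mod 29  (bits of 19 = 10011)
  bit 0 = 1: r = r^2 * 5 mod 29 = 1^2 * 5 = 1*5 = 5
  bit 1 = 0: r = r^2 mod 29 = 5^2 = 25
  bit 2 = 0: r = r^2 mod 29 = 25^2 = 16
  bit 3 = 1: r = r^2 * 5 mod 29 = 16^2 * 5 = 24*5 = 4
  bit 4 = 1: r = r^2 * 5 mod 29 = 4^2 * 5 = 16*5 = 22
  -> s = B^a = 22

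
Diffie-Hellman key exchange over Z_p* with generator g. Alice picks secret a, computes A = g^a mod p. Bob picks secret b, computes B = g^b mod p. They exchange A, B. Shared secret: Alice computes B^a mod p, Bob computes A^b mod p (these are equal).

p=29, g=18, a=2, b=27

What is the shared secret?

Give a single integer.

A = 18^2 mod 29  (bits of 2 = 10)
  bit 0 = 1: r = r^2 * 18 mod 29 = 1^2 * 18 = 1*18 = 18
  bit 1 = 0: r = r^2 mod 29 = 18^2 = 5
  -> A = 5
B = 18^27 mod 29  (bits of 27 = 11011)
  bit 0 = 1: r = r^2 * 18 mod 29 = 1^2 * 18 = 1*18 = 18
  bit 1 = 1: r = r^2 * 18 mod 29 = 18^2 * 18 = 5*18 = 3
  bit 2 = 0: r = r^2 mod 29 = 3^2 = 9
  bit 3 = 1: r = r^2 * 18 mod 29 = 9^2 * 18 = 23*18 = 8
  bit 4 = 1: r = r^2 * 18 mod 29 = 8^2 * 18 = 6*18 = 21
  -> B = 21
s = B^a = 21^2 mod 29  (bits of 2 = 10)
  bit 0 = 1: r = r^2 * 21 mod 29 = 1^2 * 21 = 1*21 = 21
  bit 1 = 0: r = r^2 mod 29 = 21^2 = 6
  -> s = B^a = 6

Answer: 6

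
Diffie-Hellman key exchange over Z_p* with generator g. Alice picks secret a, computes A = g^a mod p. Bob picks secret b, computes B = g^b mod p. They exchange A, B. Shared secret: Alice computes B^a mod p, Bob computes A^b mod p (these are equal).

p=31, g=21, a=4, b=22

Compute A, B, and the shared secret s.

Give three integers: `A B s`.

Answer: 18 20 9

Derivation:
A = 21^4 mod 31  (bits of 4 = 100)
  bit 0 = 1: r = r^2 * 21 mod 31 = 1^2 * 21 = 1*21 = 21
  bit 1 = 0: r = r^2 mod 31 = 21^2 = 7
  bit 2 = 0: r = r^2 mod 31 = 7^2 = 18
  -> A = 18
B = 21^22 mod 31  (bits of 22 = 10110)
  bit 0 = 1: r = r^2 * 21 mod 31 = 1^2 * 21 = 1*21 = 21
  bit 1 = 0: r = r^2 mod 31 = 21^2 = 7
  bit 2 = 1: r = r^2 * 21 mod 31 = 7^2 * 21 = 18*21 = 6
  bit 3 = 1: r = r^2 * 21 mod 31 = 6^2 * 21 = 5*21 = 12
  bit 4 = 0: r = r^2 mod 31 = 12^2 = 20
  -> B = 20
s = B^a = 20^4 mod 31  (bits of 4 = 100)
  bit 0 = 1: r = r^2 * 20 mod 31 = 1^2 * 20 = 1*20 = 20
  bit 1 = 0: r = r^2 mod 31 = 20^2 = 28
  bit 2 = 0: r = r^2 mod 31 = 28^2 = 9
  -> s = B^a = 9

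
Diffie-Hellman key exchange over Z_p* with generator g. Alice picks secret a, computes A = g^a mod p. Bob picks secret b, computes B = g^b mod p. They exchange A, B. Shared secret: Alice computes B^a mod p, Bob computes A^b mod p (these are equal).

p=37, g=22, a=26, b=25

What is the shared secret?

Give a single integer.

Answer: 3

Derivation:
A = 22^26 mod 37  (bits of 26 = 11010)
  bit 0 = 1: r = r^2 * 22 mod 37 = 1^2 * 22 = 1*22 = 22
  bit 1 = 1: r = r^2 * 22 mod 37 = 22^2 * 22 = 3*22 = 29
  bit 2 = 0: r = r^2 mod 37 = 29^2 = 27
  bit 3 = 1: r = r^2 * 22 mod 37 = 27^2 * 22 = 26*22 = 17
  bit 4 = 0: r = r^2 mod 37 = 17^2 = 30
  -> A = 30
B = 22^25 mod 37  (bits of 25 = 11001)
  bit 0 = 1: r = r^2 * 22 mod 37 = 1^2 * 22 = 1*22 = 22
  bit 1 = 1: r = r^2 * 22 mod 37 = 22^2 * 22 = 3*22 = 29
  bit 2 = 0: r = r^2 mod 37 = 29^2 = 27
  bit 3 = 0: r = r^2 mod 37 = 27^2 = 26
  bit 4 = 1: r = r^2 * 22 mod 37 = 26^2 * 22 = 10*22 = 35
  -> B = 35
s = B^a = 35^26 mod 37  (bits of 26 = 11010)
  bit 0 = 1: r = r^2 * 35 mod 37 = 1^2 * 35 = 1*35 = 35
  bit 1 = 1: r = r^2 * 35 mod 37 = 35^2 * 35 = 4*35 = 29
  bit 2 = 0: r = r^2 mod 37 = 29^2 = 27
  bit 3 = 1: r = r^2 * 35 mod 37 = 27^2 * 35 = 26*35 = 22
  bit 4 = 0: r = r^2 mod 37 = 22^2 = 3
  -> s = B^a = 3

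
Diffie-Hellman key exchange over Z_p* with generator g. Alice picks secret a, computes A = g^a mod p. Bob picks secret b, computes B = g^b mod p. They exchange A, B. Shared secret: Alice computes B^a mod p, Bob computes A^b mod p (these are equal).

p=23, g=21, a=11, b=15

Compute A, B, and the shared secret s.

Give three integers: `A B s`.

A = 21^11 mod 23  (bits of 11 = 1011)
  bit 0 = 1: r = r^2 * 21 mod 23 = 1^2 * 21 = 1*21 = 21
  bit 1 = 0: r = r^2 mod 23 = 21^2 = 4
  bit 2 = 1: r = r^2 * 21 mod 23 = 4^2 * 21 = 16*21 = 14
  bit 3 = 1: r = r^2 * 21 mod 23 = 14^2 * 21 = 12*21 = 22
  -> A = 22
B = 21^15 mod 23  (bits of 15 = 1111)
  bit 0 = 1: r = r^2 * 21 mod 23 = 1^2 * 21 = 1*21 = 21
  bit 1 = 1: r = r^2 * 21 mod 23 = 21^2 * 21 = 4*21 = 15
  bit 2 = 1: r = r^2 * 21 mod 23 = 15^2 * 21 = 18*21 = 10
  bit 3 = 1: r = r^2 * 21 mod 23 = 10^2 * 21 = 8*21 = 7
  -> B = 7
s = B^a = 7^11 mod 23  (bits of 11 = 1011)
  bit 0 = 1: r = r^2 * 7 mod 23 = 1^2 * 7 = 1*7 = 7
  bit 1 = 0: r = r^2 mod 23 = 7^2 = 3
  bit 2 = 1: r = r^2 * 7 mod 23 = 3^2 * 7 = 9*7 = 17
  bit 3 = 1: r = r^2 * 7 mod 23 = 17^2 * 7 = 13*7 = 22
  -> s = B^a = 22

Answer: 22 7 22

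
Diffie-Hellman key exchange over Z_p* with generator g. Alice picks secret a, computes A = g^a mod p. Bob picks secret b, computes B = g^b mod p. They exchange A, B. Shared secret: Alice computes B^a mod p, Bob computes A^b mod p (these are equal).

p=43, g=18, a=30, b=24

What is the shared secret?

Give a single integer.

Answer: 41

Derivation:
A = 18^30 mod 43  (bits of 30 = 11110)
  bit 0 = 1: r = r^2 * 18 mod 43 = 1^2 * 18 = 1*18 = 18
  bit 1 = 1: r = r^2 * 18 mod 43 = 18^2 * 18 = 23*18 = 27
  bit 2 = 1: r = r^2 * 18 mod 43 = 27^2 * 18 = 41*18 = 7
  bit 3 = 1: r = r^2 * 18 mod 43 = 7^2 * 18 = 6*18 = 22
  bit 4 = 0: r = r^2 mod 43 = 22^2 = 11
  -> A = 11
B = 18^24 mod 43  (bits of 24 = 11000)
  bit 0 = 1: r = r^2 * 18 mod 43 = 1^2 * 18 = 1*18 = 18
  bit 1 = 1: r = r^2 * 18 mod 43 = 18^2 * 18 = 23*18 = 27
  bit 2 = 0: r = r^2 mod 43 = 27^2 = 41
  bit 3 = 0: r = r^2 mod 43 = 41^2 = 4
  bit 4 = 0: r = r^2 mod 43 = 4^2 = 16
  -> B = 16
s = B^a = 16^30 mod 43  (bits of 30 = 11110)
  bit 0 = 1: r = r^2 * 16 mod 43 = 1^2 * 16 = 1*16 = 16
  bit 1 = 1: r = r^2 * 16 mod 43 = 16^2 * 16 = 41*16 = 11
  bit 2 = 1: r = r^2 * 16 mod 43 = 11^2 * 16 = 35*16 = 1
  bit 3 = 1: r = r^2 * 16 mod 43 = 1^2 * 16 = 1*16 = 16
  bit 4 = 0: r = r^2 mod 43 = 16^2 = 41
  -> s = B^a = 41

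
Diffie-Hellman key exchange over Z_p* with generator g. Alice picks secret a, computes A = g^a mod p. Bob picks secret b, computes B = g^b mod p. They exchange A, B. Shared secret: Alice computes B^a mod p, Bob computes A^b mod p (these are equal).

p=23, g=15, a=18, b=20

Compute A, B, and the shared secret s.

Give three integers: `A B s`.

Answer: 12 9 4

Derivation:
A = 15^18 mod 23  (bits of 18 = 10010)
  bit 0 = 1: r = r^2 * 15 mod 23 = 1^2 * 15 = 1*15 = 15
  bit 1 = 0: r = r^2 mod 23 = 15^2 = 18
  bit 2 = 0: r = r^2 mod 23 = 18^2 = 2
  bit 3 = 1: r = r^2 * 15 mod 23 = 2^2 * 15 = 4*15 = 14
  bit 4 = 0: r = r^2 mod 23 = 14^2 = 12
  -> A = 12
B = 15^20 mod 23  (bits of 20 = 10100)
  bit 0 = 1: r = r^2 * 15 mod 23 = 1^2 * 15 = 1*15 = 15
  bit 1 = 0: r = r^2 mod 23 = 15^2 = 18
  bit 2 = 1: r = r^2 * 15 mod 23 = 18^2 * 15 = 2*15 = 7
  bit 3 = 0: r = r^2 mod 23 = 7^2 = 3
  bit 4 = 0: r = r^2 mod 23 = 3^2 = 9
  -> B = 9
s = B^a = 9^18 mod 23  (bits of 18 = 10010)
  bit 0 = 1: r = r^2 * 9 mod 23 = 1^2 * 9 = 1*9 = 9
  bit 1 = 0: r = r^2 mod 23 = 9^2 = 12
  bit 2 = 0: r = r^2 mod 23 = 12^2 = 6
  bit 3 = 1: r = r^2 * 9 mod 23 = 6^2 * 9 = 13*9 = 2
  bit 4 = 0: r = r^2 mod 23 = 2^2 = 4
  -> s = B^a = 4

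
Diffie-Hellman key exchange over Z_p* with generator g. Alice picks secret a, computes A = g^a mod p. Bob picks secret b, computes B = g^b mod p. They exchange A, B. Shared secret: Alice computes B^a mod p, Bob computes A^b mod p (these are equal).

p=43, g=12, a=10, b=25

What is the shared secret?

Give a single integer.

Answer: 23

Derivation:
A = 12^10 mod 43  (bits of 10 = 1010)
  bit 0 = 1: r = r^2 * 12 mod 43 = 1^2 * 12 = 1*12 = 12
  bit 1 = 0: r = r^2 mod 43 = 12^2 = 15
  bit 2 = 1: r = r^2 * 12 mod 43 = 15^2 * 12 = 10*12 = 34
  bit 3 = 0: r = r^2 mod 43 = 34^2 = 38
  -> A = 38
B = 12^25 mod 43  (bits of 25 = 11001)
  bit 0 = 1: r = r^2 * 12 mod 43 = 1^2 * 12 = 1*12 = 12
  bit 1 = 1: r = r^2 * 12 mod 43 = 12^2 * 12 = 15*12 = 8
  bit 2 = 0: r = r^2 mod 43 = 8^2 = 21
  bit 3 = 0: r = r^2 mod 43 = 21^2 = 11
  bit 4 = 1: r = r^2 * 12 mod 43 = 11^2 * 12 = 35*12 = 33
  -> B = 33
s = B^a = 33^10 mod 43  (bits of 10 = 1010)
  bit 0 = 1: r = r^2 * 33 mod 43 = 1^2 * 33 = 1*33 = 33
  bit 1 = 0: r = r^2 mod 43 = 33^2 = 14
  bit 2 = 1: r = r^2 * 33 mod 43 = 14^2 * 33 = 24*33 = 18
  bit 3 = 0: r = r^2 mod 43 = 18^2 = 23
  -> s = B^a = 23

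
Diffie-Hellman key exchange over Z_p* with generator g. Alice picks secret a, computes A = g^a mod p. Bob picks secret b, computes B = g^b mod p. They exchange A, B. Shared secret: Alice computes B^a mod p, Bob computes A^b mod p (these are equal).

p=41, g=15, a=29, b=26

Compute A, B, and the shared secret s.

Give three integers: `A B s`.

A = 15^29 mod 41  (bits of 29 = 11101)
  bit 0 = 1: r = r^2 * 15 mod 41 = 1^2 * 15 = 1*15 = 15
  bit 1 = 1: r = r^2 * 15 mod 41 = 15^2 * 15 = 20*15 = 13
  bit 2 = 1: r = r^2 * 15 mod 41 = 13^2 * 15 = 5*15 = 34
  bit 3 = 0: r = r^2 mod 41 = 34^2 = 8
  bit 4 = 1: r = r^2 * 15 mod 41 = 8^2 * 15 = 23*15 = 17
  -> A = 17
B = 15^26 mod 41  (bits of 26 = 11010)
  bit 0 = 1: r = r^2 * 15 mod 41 = 1^2 * 15 = 1*15 = 15
  bit 1 = 1: r = r^2 * 15 mod 41 = 15^2 * 15 = 20*15 = 13
  bit 2 = 0: r = r^2 mod 41 = 13^2 = 5
  bit 3 = 1: r = r^2 * 15 mod 41 = 5^2 * 15 = 25*15 = 6
  bit 4 = 0: r = r^2 mod 41 = 6^2 = 36
  -> B = 36
s = B^a = 36^29 mod 41  (bits of 29 = 11101)
  bit 0 = 1: r = r^2 * 36 mod 41 = 1^2 * 36 = 1*36 = 36
  bit 1 = 1: r = r^2 * 36 mod 41 = 36^2 * 36 = 25*36 = 39
  bit 2 = 1: r = r^2 * 36 mod 41 = 39^2 * 36 = 4*36 = 21
  bit 3 = 0: r = r^2 mod 41 = 21^2 = 31
  bit 4 = 1: r = r^2 * 36 mod 41 = 31^2 * 36 = 18*36 = 33
  -> s = B^a = 33

Answer: 17 36 33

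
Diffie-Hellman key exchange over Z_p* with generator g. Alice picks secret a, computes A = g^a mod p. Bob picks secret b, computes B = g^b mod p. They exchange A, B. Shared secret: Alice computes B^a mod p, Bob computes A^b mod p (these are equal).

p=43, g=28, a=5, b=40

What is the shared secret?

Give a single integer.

Answer: 31

Derivation:
A = 28^5 mod 43  (bits of 5 = 101)
  bit 0 = 1: r = r^2 * 28 mod 43 = 1^2 * 28 = 1*28 = 28
  bit 1 = 0: r = r^2 mod 43 = 28^2 = 10
  bit 2 = 1: r = r^2 * 28 mod 43 = 10^2 * 28 = 14*28 = 5
  -> A = 5
B = 28^40 mod 43  (bits of 40 = 101000)
  bit 0 = 1: r = r^2 * 28 mod 43 = 1^2 * 28 = 1*28 = 28
  bit 1 = 0: r = r^2 mod 43 = 28^2 = 10
  bit 2 = 1: r = r^2 * 28 mod 43 = 10^2 * 28 = 14*28 = 5
  bit 3 = 0: r = r^2 mod 43 = 5^2 = 25
  bit 4 = 0: r = r^2 mod 43 = 25^2 = 23
  bit 5 = 0: r = r^2 mod 43 = 23^2 = 13
  -> B = 13
s = B^a = 13^5 mod 43  (bits of 5 = 101)
  bit 0 = 1: r = r^2 * 13 mod 43 = 1^2 * 13 = 1*13 = 13
  bit 1 = 0: r = r^2 mod 43 = 13^2 = 40
  bit 2 = 1: r = r^2 * 13 mod 43 = 40^2 * 13 = 9*13 = 31
  -> s = B^a = 31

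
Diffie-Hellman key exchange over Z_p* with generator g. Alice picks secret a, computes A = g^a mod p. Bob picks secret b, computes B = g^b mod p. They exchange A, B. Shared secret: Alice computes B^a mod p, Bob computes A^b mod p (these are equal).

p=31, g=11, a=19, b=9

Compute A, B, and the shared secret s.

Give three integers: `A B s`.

A = 11^19 mod 31  (bits of 19 = 10011)
  bit 0 = 1: r = r^2 * 11 mod 31 = 1^2 * 11 = 1*11 = 11
  bit 1 = 0: r = r^2 mod 31 = 11^2 = 28
  bit 2 = 0: r = r^2 mod 31 = 28^2 = 9
  bit 3 = 1: r = r^2 * 11 mod 31 = 9^2 * 11 = 19*11 = 23
  bit 4 = 1: r = r^2 * 11 mod 31 = 23^2 * 11 = 2*11 = 22
  -> A = 22
B = 11^9 mod 31  (bits of 9 = 1001)
  bit 0 = 1: r = r^2 * 11 mod 31 = 1^2 * 11 = 1*11 = 11
  bit 1 = 0: r = r^2 mod 31 = 11^2 = 28
  bit 2 = 0: r = r^2 mod 31 = 28^2 = 9
  bit 3 = 1: r = r^2 * 11 mod 31 = 9^2 * 11 = 19*11 = 23
  -> B = 23
s = B^a = 23^19 mod 31  (bits of 19 = 10011)
  bit 0 = 1: r = r^2 * 23 mod 31 = 1^2 * 23 = 1*23 = 23
  bit 1 = 0: r = r^2 mod 31 = 23^2 = 2
  bit 2 = 0: r = r^2 mod 31 = 2^2 = 4
  bit 3 = 1: r = r^2 * 23 mod 31 = 4^2 * 23 = 16*23 = 27
  bit 4 = 1: r = r^2 * 23 mod 31 = 27^2 * 23 = 16*23 = 27
  -> s = B^a = 27

Answer: 22 23 27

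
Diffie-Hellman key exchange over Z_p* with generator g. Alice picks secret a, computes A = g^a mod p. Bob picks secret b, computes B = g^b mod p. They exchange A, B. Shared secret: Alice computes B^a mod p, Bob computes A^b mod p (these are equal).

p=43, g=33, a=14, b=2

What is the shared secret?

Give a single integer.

A = 33^14 mod 43  (bits of 14 = 1110)
  bit 0 = 1: r = r^2 * 33 mod 43 = 1^2 * 33 = 1*33 = 33
  bit 1 = 1: r = r^2 * 33 mod 43 = 33^2 * 33 = 14*33 = 32
  bit 2 = 1: r = r^2 * 33 mod 43 = 32^2 * 33 = 35*33 = 37
  bit 3 = 0: r = r^2 mod 43 = 37^2 = 36
  -> A = 36
B = 33^2 mod 43  (bits of 2 = 10)
  bit 0 = 1: r = r^2 * 33 mod 43 = 1^2 * 33 = 1*33 = 33
  bit 1 = 0: r = r^2 mod 43 = 33^2 = 14
  -> B = 14
s = B^a = 14^14 mod 43  (bits of 14 = 1110)
  bit 0 = 1: r = r^2 * 14 mod 43 = 1^2 * 14 = 1*14 = 14
  bit 1 = 1: r = r^2 * 14 mod 43 = 14^2 * 14 = 24*14 = 35
  bit 2 = 1: r = r^2 * 14 mod 43 = 35^2 * 14 = 21*14 = 36
  bit 3 = 0: r = r^2 mod 43 = 36^2 = 6
  -> s = B^a = 6

Answer: 6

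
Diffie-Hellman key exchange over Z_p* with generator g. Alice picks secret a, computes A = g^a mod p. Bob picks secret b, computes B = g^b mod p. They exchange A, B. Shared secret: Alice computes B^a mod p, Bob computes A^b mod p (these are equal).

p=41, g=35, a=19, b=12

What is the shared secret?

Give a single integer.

Answer: 31

Derivation:
A = 35^19 mod 41  (bits of 19 = 10011)
  bit 0 = 1: r = r^2 * 35 mod 41 = 1^2 * 35 = 1*35 = 35
  bit 1 = 0: r = r^2 mod 41 = 35^2 = 36
  bit 2 = 0: r = r^2 mod 41 = 36^2 = 25
  bit 3 = 1: r = r^2 * 35 mod 41 = 25^2 * 35 = 10*35 = 22
  bit 4 = 1: r = r^2 * 35 mod 41 = 22^2 * 35 = 33*35 = 7
  -> A = 7
B = 35^12 mod 41  (bits of 12 = 1100)
  bit 0 = 1: r = r^2 * 35 mod 41 = 1^2 * 35 = 1*35 = 35
  bit 1 = 1: r = r^2 * 35 mod 41 = 35^2 * 35 = 36*35 = 30
  bit 2 = 0: r = r^2 mod 41 = 30^2 = 39
  bit 3 = 0: r = r^2 mod 41 = 39^2 = 4
  -> B = 4
s = B^a = 4^19 mod 41  (bits of 19 = 10011)
  bit 0 = 1: r = r^2 * 4 mod 41 = 1^2 * 4 = 1*4 = 4
  bit 1 = 0: r = r^2 mod 41 = 4^2 = 16
  bit 2 = 0: r = r^2 mod 41 = 16^2 = 10
  bit 3 = 1: r = r^2 * 4 mod 41 = 10^2 * 4 = 18*4 = 31
  bit 4 = 1: r = r^2 * 4 mod 41 = 31^2 * 4 = 18*4 = 31
  -> s = B^a = 31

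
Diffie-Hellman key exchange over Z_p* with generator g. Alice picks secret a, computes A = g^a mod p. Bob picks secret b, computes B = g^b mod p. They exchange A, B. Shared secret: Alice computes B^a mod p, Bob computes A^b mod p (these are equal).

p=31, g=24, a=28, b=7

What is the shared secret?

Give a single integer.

Answer: 7

Derivation:
A = 24^28 mod 31  (bits of 28 = 11100)
  bit 0 = 1: r = r^2 * 24 mod 31 = 1^2 * 24 = 1*24 = 24
  bit 1 = 1: r = r^2 * 24 mod 31 = 24^2 * 24 = 18*24 = 29
  bit 2 = 1: r = r^2 * 24 mod 31 = 29^2 * 24 = 4*24 = 3
  bit 3 = 0: r = r^2 mod 31 = 3^2 = 9
  bit 4 = 0: r = r^2 mod 31 = 9^2 = 19
  -> A = 19
B = 24^7 mod 31  (bits of 7 = 111)
  bit 0 = 1: r = r^2 * 24 mod 31 = 1^2 * 24 = 1*24 = 24
  bit 1 = 1: r = r^2 * 24 mod 31 = 24^2 * 24 = 18*24 = 29
  bit 2 = 1: r = r^2 * 24 mod 31 = 29^2 * 24 = 4*24 = 3
  -> B = 3
s = B^a = 3^28 mod 31  (bits of 28 = 11100)
  bit 0 = 1: r = r^2 * 3 mod 31 = 1^2 * 3 = 1*3 = 3
  bit 1 = 1: r = r^2 * 3 mod 31 = 3^2 * 3 = 9*3 = 27
  bit 2 = 1: r = r^2 * 3 mod 31 = 27^2 * 3 = 16*3 = 17
  bit 3 = 0: r = r^2 mod 31 = 17^2 = 10
  bit 4 = 0: r = r^2 mod 31 = 10^2 = 7
  -> s = B^a = 7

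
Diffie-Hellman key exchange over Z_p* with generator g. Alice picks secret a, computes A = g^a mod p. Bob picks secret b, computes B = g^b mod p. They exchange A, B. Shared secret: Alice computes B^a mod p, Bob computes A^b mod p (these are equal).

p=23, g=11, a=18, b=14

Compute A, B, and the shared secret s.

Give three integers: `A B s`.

A = 11^18 mod 23  (bits of 18 = 10010)
  bit 0 = 1: r = r^2 * 11 mod 23 = 1^2 * 11 = 1*11 = 11
  bit 1 = 0: r = r^2 mod 23 = 11^2 = 6
  bit 2 = 0: r = r^2 mod 23 = 6^2 = 13
  bit 3 = 1: r = r^2 * 11 mod 23 = 13^2 * 11 = 8*11 = 19
  bit 4 = 0: r = r^2 mod 23 = 19^2 = 16
  -> A = 16
B = 11^14 mod 23  (bits of 14 = 1110)
  bit 0 = 1: r = r^2 * 11 mod 23 = 1^2 * 11 = 1*11 = 11
  bit 1 = 1: r = r^2 * 11 mod 23 = 11^2 * 11 = 6*11 = 20
  bit 2 = 1: r = r^2 * 11 mod 23 = 20^2 * 11 = 9*11 = 7
  bit 3 = 0: r = r^2 mod 23 = 7^2 = 3
  -> B = 3
s = B^a = 3^18 mod 23  (bits of 18 = 10010)
  bit 0 = 1: r = r^2 * 3 mod 23 = 1^2 * 3 = 1*3 = 3
  bit 1 = 0: r = r^2 mod 23 = 3^2 = 9
  bit 2 = 0: r = r^2 mod 23 = 9^2 = 12
  bit 3 = 1: r = r^2 * 3 mod 23 = 12^2 * 3 = 6*3 = 18
  bit 4 = 0: r = r^2 mod 23 = 18^2 = 2
  -> s = B^a = 2

Answer: 16 3 2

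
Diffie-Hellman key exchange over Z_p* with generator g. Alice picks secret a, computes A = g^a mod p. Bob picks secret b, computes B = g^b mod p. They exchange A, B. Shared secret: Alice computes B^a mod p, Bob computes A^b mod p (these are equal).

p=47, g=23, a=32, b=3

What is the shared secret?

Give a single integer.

A = 23^32 mod 47  (bits of 32 = 100000)
  bit 0 = 1: r = r^2 * 23 mod 47 = 1^2 * 23 = 1*23 = 23
  bit 1 = 0: r = r^2 mod 47 = 23^2 = 12
  bit 2 = 0: r = r^2 mod 47 = 12^2 = 3
  bit 3 = 0: r = r^2 mod 47 = 3^2 = 9
  bit 4 = 0: r = r^2 mod 47 = 9^2 = 34
  bit 5 = 0: r = r^2 mod 47 = 34^2 = 28
  -> A = 28
B = 23^3 mod 47  (bits of 3 = 11)
  bit 0 = 1: r = r^2 * 23 mod 47 = 1^2 * 23 = 1*23 = 23
  bit 1 = 1: r = r^2 * 23 mod 47 = 23^2 * 23 = 12*23 = 41
  -> B = 41
s = B^a = 41^32 mod 47  (bits of 32 = 100000)
  bit 0 = 1: r = r^2 * 41 mod 47 = 1^2 * 41 = 1*41 = 41
  bit 1 = 0: r = r^2 mod 47 = 41^2 = 36
  bit 2 = 0: r = r^2 mod 47 = 36^2 = 27
  bit 3 = 0: r = r^2 mod 47 = 27^2 = 24
  bit 4 = 0: r = r^2 mod 47 = 24^2 = 12
  bit 5 = 0: r = r^2 mod 47 = 12^2 = 3
  -> s = B^a = 3

Answer: 3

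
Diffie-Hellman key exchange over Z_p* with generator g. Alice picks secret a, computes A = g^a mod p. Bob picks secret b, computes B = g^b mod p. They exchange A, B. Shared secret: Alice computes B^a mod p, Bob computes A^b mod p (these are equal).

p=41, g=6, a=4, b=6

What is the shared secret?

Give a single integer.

A = 6^4 mod 41  (bits of 4 = 100)
  bit 0 = 1: r = r^2 * 6 mod 41 = 1^2 * 6 = 1*6 = 6
  bit 1 = 0: r = r^2 mod 41 = 6^2 = 36
  bit 2 = 0: r = r^2 mod 41 = 36^2 = 25
  -> A = 25
B = 6^6 mod 41  (bits of 6 = 110)
  bit 0 = 1: r = r^2 * 6 mod 41 = 1^2 * 6 = 1*6 = 6
  bit 1 = 1: r = r^2 * 6 mod 41 = 6^2 * 6 = 36*6 = 11
  bit 2 = 0: r = r^2 mod 41 = 11^2 = 39
  -> B = 39
s = B^a = 39^4 mod 41  (bits of 4 = 100)
  bit 0 = 1: r = r^2 * 39 mod 41 = 1^2 * 39 = 1*39 = 39
  bit 1 = 0: r = r^2 mod 41 = 39^2 = 4
  bit 2 = 0: r = r^2 mod 41 = 4^2 = 16
  -> s = B^a = 16

Answer: 16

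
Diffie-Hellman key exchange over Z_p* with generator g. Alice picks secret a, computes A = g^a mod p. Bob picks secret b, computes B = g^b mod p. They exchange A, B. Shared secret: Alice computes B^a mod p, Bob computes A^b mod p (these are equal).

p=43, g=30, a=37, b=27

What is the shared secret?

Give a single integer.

A = 30^37 mod 43  (bits of 37 = 100101)
  bit 0 = 1: r = r^2 * 30 mod 43 = 1^2 * 30 = 1*30 = 30
  bit 1 = 0: r = r^2 mod 43 = 30^2 = 40
  bit 2 = 0: r = r^2 mod 43 = 40^2 = 9
  bit 3 = 1: r = r^2 * 30 mod 43 = 9^2 * 30 = 38*30 = 22
  bit 4 = 0: r = r^2 mod 43 = 22^2 = 11
  bit 5 = 1: r = r^2 * 30 mod 43 = 11^2 * 30 = 35*30 = 18
  -> A = 18
B = 30^27 mod 43  (bits of 27 = 11011)
  bit 0 = 1: r = r^2 * 30 mod 43 = 1^2 * 30 = 1*30 = 30
  bit 1 = 1: r = r^2 * 30 mod 43 = 30^2 * 30 = 40*30 = 39
  bit 2 = 0: r = r^2 mod 43 = 39^2 = 16
  bit 3 = 1: r = r^2 * 30 mod 43 = 16^2 * 30 = 41*30 = 26
  bit 4 = 1: r = r^2 * 30 mod 43 = 26^2 * 30 = 31*30 = 27
  -> B = 27
s = B^a = 27^37 mod 43  (bits of 37 = 100101)
  bit 0 = 1: r = r^2 * 27 mod 43 = 1^2 * 27 = 1*27 = 27
  bit 1 = 0: r = r^2 mod 43 = 27^2 = 41
  bit 2 = 0: r = r^2 mod 43 = 41^2 = 4
  bit 3 = 1: r = r^2 * 27 mod 43 = 4^2 * 27 = 16*27 = 2
  bit 4 = 0: r = r^2 mod 43 = 2^2 = 4
  bit 5 = 1: r = r^2 * 27 mod 43 = 4^2 * 27 = 16*27 = 2
  -> s = B^a = 2

Answer: 2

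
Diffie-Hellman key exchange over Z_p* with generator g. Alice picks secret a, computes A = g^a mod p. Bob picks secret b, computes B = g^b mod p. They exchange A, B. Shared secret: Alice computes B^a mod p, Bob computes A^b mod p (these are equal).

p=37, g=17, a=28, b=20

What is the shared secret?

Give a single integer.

Answer: 7

Derivation:
A = 17^28 mod 37  (bits of 28 = 11100)
  bit 0 = 1: r = r^2 * 17 mod 37 = 1^2 * 17 = 1*17 = 17
  bit 1 = 1: r = r^2 * 17 mod 37 = 17^2 * 17 = 30*17 = 29
  bit 2 = 1: r = r^2 * 17 mod 37 = 29^2 * 17 = 27*17 = 15
  bit 3 = 0: r = r^2 mod 37 = 15^2 = 3
  bit 4 = 0: r = r^2 mod 37 = 3^2 = 9
  -> A = 9
B = 17^20 mod 37  (bits of 20 = 10100)
  bit 0 = 1: r = r^2 * 17 mod 37 = 1^2 * 17 = 1*17 = 17
  bit 1 = 0: r = r^2 mod 37 = 17^2 = 30
  bit 2 = 1: r = r^2 * 17 mod 37 = 30^2 * 17 = 12*17 = 19
  bit 3 = 0: r = r^2 mod 37 = 19^2 = 28
  bit 4 = 0: r = r^2 mod 37 = 28^2 = 7
  -> B = 7
s = B^a = 7^28 mod 37  (bits of 28 = 11100)
  bit 0 = 1: r = r^2 * 7 mod 37 = 1^2 * 7 = 1*7 = 7
  bit 1 = 1: r = r^2 * 7 mod 37 = 7^2 * 7 = 12*7 = 10
  bit 2 = 1: r = r^2 * 7 mod 37 = 10^2 * 7 = 26*7 = 34
  bit 3 = 0: r = r^2 mod 37 = 34^2 = 9
  bit 4 = 0: r = r^2 mod 37 = 9^2 = 7
  -> s = B^a = 7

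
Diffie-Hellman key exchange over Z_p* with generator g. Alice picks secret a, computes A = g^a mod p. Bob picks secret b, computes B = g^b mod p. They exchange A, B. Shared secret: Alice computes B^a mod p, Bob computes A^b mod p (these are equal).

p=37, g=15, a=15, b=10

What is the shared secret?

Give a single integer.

A = 15^15 mod 37  (bits of 15 = 1111)
  bit 0 = 1: r = r^2 * 15 mod 37 = 1^2 * 15 = 1*15 = 15
  bit 1 = 1: r = r^2 * 15 mod 37 = 15^2 * 15 = 3*15 = 8
  bit 2 = 1: r = r^2 * 15 mod 37 = 8^2 * 15 = 27*15 = 35
  bit 3 = 1: r = r^2 * 15 mod 37 = 35^2 * 15 = 4*15 = 23
  -> A = 23
B = 15^10 mod 37  (bits of 10 = 1010)
  bit 0 = 1: r = r^2 * 15 mod 37 = 1^2 * 15 = 1*15 = 15
  bit 1 = 0: r = r^2 mod 37 = 15^2 = 3
  bit 2 = 1: r = r^2 * 15 mod 37 = 3^2 * 15 = 9*15 = 24
  bit 3 = 0: r = r^2 mod 37 = 24^2 = 21
  -> B = 21
s = B^a = 21^15 mod 37  (bits of 15 = 1111)
  bit 0 = 1: r = r^2 * 21 mod 37 = 1^2 * 21 = 1*21 = 21
  bit 1 = 1: r = r^2 * 21 mod 37 = 21^2 * 21 = 34*21 = 11
  bit 2 = 1: r = r^2 * 21 mod 37 = 11^2 * 21 = 10*21 = 25
  bit 3 = 1: r = r^2 * 21 mod 37 = 25^2 * 21 = 33*21 = 27
  -> s = B^a = 27

Answer: 27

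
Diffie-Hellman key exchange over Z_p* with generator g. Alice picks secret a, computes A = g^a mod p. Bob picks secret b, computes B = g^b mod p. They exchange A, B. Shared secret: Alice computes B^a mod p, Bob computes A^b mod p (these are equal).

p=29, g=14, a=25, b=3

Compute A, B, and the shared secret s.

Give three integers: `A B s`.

A = 14^25 mod 29  (bits of 25 = 11001)
  bit 0 = 1: r = r^2 * 14 mod 29 = 1^2 * 14 = 1*14 = 14
  bit 1 = 1: r = r^2 * 14 mod 29 = 14^2 * 14 = 22*14 = 18
  bit 2 = 0: r = r^2 mod 29 = 18^2 = 5
  bit 3 = 0: r = r^2 mod 29 = 5^2 = 25
  bit 4 = 1: r = r^2 * 14 mod 29 = 25^2 * 14 = 16*14 = 21
  -> A = 21
B = 14^3 mod 29  (bits of 3 = 11)
  bit 0 = 1: r = r^2 * 14 mod 29 = 1^2 * 14 = 1*14 = 14
  bit 1 = 1: r = r^2 * 14 mod 29 = 14^2 * 14 = 22*14 = 18
  -> B = 18
s = B^a = 18^25 mod 29  (bits of 25 = 11001)
  bit 0 = 1: r = r^2 * 18 mod 29 = 1^2 * 18 = 1*18 = 18
  bit 1 = 1: r = r^2 * 18 mod 29 = 18^2 * 18 = 5*18 = 3
  bit 2 = 0: r = r^2 mod 29 = 3^2 = 9
  bit 3 = 0: r = r^2 mod 29 = 9^2 = 23
  bit 4 = 1: r = r^2 * 18 mod 29 = 23^2 * 18 = 7*18 = 10
  -> s = B^a = 10

Answer: 21 18 10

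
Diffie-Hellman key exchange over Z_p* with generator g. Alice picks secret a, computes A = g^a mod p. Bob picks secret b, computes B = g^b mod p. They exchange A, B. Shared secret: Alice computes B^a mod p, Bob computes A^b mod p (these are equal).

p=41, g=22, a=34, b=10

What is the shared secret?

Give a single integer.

A = 22^34 mod 41  (bits of 34 = 100010)
  bit 0 = 1: r = r^2 * 22 mod 41 = 1^2 * 22 = 1*22 = 22
  bit 1 = 0: r = r^2 mod 41 = 22^2 = 33
  bit 2 = 0: r = r^2 mod 41 = 33^2 = 23
  bit 3 = 0: r = r^2 mod 41 = 23^2 = 37
  bit 4 = 1: r = r^2 * 22 mod 41 = 37^2 * 22 = 16*22 = 24
  bit 5 = 0: r = r^2 mod 41 = 24^2 = 2
  -> A = 2
B = 22^10 mod 41  (bits of 10 = 1010)
  bit 0 = 1: r = r^2 * 22 mod 41 = 1^2 * 22 = 1*22 = 22
  bit 1 = 0: r = r^2 mod 41 = 22^2 = 33
  bit 2 = 1: r = r^2 * 22 mod 41 = 33^2 * 22 = 23*22 = 14
  bit 3 = 0: r = r^2 mod 41 = 14^2 = 32
  -> B = 32
s = B^a = 32^34 mod 41  (bits of 34 = 100010)
  bit 0 = 1: r = r^2 * 32 mod 41 = 1^2 * 32 = 1*32 = 32
  bit 1 = 0: r = r^2 mod 41 = 32^2 = 40
  bit 2 = 0: r = r^2 mod 41 = 40^2 = 1
  bit 3 = 0: r = r^2 mod 41 = 1^2 = 1
  bit 4 = 1: r = r^2 * 32 mod 41 = 1^2 * 32 = 1*32 = 32
  bit 5 = 0: r = r^2 mod 41 = 32^2 = 40
  -> s = B^a = 40

Answer: 40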